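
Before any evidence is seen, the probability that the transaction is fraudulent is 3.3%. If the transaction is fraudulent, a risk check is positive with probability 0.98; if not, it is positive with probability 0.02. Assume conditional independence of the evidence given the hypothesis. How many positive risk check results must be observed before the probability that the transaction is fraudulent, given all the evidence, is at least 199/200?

Prior odds = 0.033/0.967 = 33/967.
Likelihood ratio of a positive = 0.98/0.02 = 49.
Target posterior odds = 0.995/0.005 = 199.
Need (33/967) × 49ⁿ ≥ 199, i.e. 49ⁿ ≥ 192433/33.
49² = 2401 falls short of 192433/33 but 49³ = 117649 reaches it, so n = 3.

3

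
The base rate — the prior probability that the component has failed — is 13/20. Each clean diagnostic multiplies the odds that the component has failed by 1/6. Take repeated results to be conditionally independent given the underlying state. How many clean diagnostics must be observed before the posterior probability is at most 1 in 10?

Prior odds = 0.65/0.35 = 13/7.
Likelihood ratio per clean diagnostic = 1/6.
Target odds: 0.1 ÷ 0.9 = 1/9.
Need (13/7) × (1/6)ⁿ ≤ 1/9, i.e. (1/6)ⁿ ≤ 7/117.
(1/6)¹ = 1/6 is still above 7/117 but (1/6)² = 1/36 is at or below it, so n = 2.

2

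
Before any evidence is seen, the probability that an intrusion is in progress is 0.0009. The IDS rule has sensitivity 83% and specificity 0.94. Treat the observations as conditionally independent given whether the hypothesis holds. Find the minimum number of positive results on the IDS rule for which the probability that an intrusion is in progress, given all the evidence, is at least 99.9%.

6

Prior odds = 0.0009/0.9991 = 9/9991.
False-positive rate = 1 − 0.94 = 0.06; likelihood ratio of a positive = 0.83/0.06 = 83/6.
Target odds: 0.999 ÷ 0.001 = 999.
Require (83/6)ⁿ ≥ 999 ÷ (9/9991) = 1109001.
(83/6)⁵ ≈506564 falls short of 1109001 but (83/6)⁶ ≈7.00747e+06 reaches it, so n = 6.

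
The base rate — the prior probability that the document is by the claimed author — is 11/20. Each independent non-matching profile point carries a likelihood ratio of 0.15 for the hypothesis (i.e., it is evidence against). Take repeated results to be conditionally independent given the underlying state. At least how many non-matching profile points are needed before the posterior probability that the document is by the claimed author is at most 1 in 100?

3

Prior odds: 0.55 ÷ 0.45 = 11/9.
Likelihood ratio per non-matching profile point = 0.15.
Target posterior odds = 0.01/0.99 = 1/99.
Need (11/9) × 0.15ⁿ ≤ 1/99, i.e. 0.15ⁿ ≤ 1/121.
0.15² = 0.0225 is still above 1/121 but 0.15³ = 0.003375 is at or below it, so n = 3.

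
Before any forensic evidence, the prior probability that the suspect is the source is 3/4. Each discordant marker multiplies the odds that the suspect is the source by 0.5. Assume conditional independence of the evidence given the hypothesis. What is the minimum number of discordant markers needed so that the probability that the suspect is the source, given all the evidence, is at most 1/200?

Prior odds = 0.75/0.25 = 3.
Likelihood ratio per discordant marker = 0.5.
Target odds: 0.005 ÷ 0.995 = 1/199.
Need 3 × 0.5ⁿ ≤ 1/199, i.e. 0.5ⁿ ≤ 1/597.
0.5⁹ = 0.001953125 is still above 1/597 but 0.5¹⁰ = 1/1024 is at or below it, so n = 10.

10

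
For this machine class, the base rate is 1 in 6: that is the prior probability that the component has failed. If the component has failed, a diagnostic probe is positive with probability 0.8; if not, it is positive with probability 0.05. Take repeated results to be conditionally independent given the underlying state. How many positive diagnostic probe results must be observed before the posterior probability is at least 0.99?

Prior odds: (1/6) ÷ (5/6) = 0.2.
Likelihood ratio of a positive = 0.8/0.05 = 16.
Target posterior odds = 0.99/0.01 = 99.
Require 16ⁿ ≥ 99 ÷ 0.2 = 495.
16² = 256 falls short of 495 but 16³ = 4096 reaches it, so n = 3.

3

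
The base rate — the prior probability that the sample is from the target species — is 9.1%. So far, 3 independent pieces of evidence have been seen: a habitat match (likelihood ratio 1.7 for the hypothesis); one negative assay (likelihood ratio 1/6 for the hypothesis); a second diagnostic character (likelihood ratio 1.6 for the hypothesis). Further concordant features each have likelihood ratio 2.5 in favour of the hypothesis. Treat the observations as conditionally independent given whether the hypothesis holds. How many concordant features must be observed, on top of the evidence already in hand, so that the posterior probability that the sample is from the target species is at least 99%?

Prior odds = 0.091/0.909 = 91/909.
Combined Bayes factor of the evidence already in hand = 1.7 × (1/6) × 1.6 = 34/75.
Odds after that evidence = (91/909) × 34/75 = 3094/68175.
Target odds = 0.99/0.01 = 99.
Need 2.5ⁿ ≥ 99 ÷ (3094/68175) = 6749325/3094.
2.5⁸ = 390625/256 falls short of 6749325/3094 but 2.5⁹ = 1953125/512 reaches it, so n = 9.

9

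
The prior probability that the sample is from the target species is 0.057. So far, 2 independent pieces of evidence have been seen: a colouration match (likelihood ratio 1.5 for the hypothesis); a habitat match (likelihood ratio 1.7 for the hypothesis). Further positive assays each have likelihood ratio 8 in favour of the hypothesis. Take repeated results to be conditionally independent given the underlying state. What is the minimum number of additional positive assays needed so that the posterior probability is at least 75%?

Prior odds = 0.057/0.943 = 57/943.
Combined Bayes factor of the evidence already in hand = 1.5 × 1.7 = 2.55.
Odds after that evidence = (57/943) × 2.55 = 2907/18860.
Target odds = 0.75/0.25 = 3.
Need 8ⁿ ≥ 3 ÷ (2907/18860) = 18860/969.
8¹ = 8 falls short of 18860/969 but 8² = 64 reaches it, so n = 2.

2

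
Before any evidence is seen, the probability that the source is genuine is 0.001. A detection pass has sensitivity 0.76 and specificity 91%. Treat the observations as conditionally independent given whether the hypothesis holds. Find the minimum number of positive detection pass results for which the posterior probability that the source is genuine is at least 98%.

6

Prior odds = 0.001/0.999 = 1/999.
False-positive rate = 1 − 0.91 = 0.09; likelihood ratio of a positive = 0.76/0.09 = 76/9.
Target odds: 0.98 ÷ 0.02 = 49.
Require (76/9)ⁿ ≥ 49 ÷ (1/999) = 48951.
(76/9)⁵ ≈42939.3 falls short of 48951 but (76/9)⁶ ≈362599 reaches it, so n = 6.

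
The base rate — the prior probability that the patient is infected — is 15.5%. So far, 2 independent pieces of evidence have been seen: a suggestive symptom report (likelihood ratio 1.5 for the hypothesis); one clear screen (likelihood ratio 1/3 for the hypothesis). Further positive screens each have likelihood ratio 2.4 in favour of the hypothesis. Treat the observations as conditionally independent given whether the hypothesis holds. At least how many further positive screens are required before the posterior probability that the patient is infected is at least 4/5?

Prior odds = 0.155/0.845 = 31/169.
Combined Bayes factor of the evidence already in hand = 1.5 × (1/3) = 0.5.
Odds after that evidence = (31/169) × 0.5 = 31/338.
Target odds = 0.8/0.2 = 4.
Need 2.4ⁿ ≥ 4 ÷ (31/338) = 1352/31.
2.4⁴ = 33.1776 falls short of 1352/31 but 2.4⁵ = 79.62624 reaches it, so n = 5.

5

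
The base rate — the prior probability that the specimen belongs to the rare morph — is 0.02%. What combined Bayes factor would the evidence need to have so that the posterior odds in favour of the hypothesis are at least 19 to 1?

Prior odds = 0.0002/0.9998 = 1/4999.
Target odds = 19.
Required Bayes factor = 19 ÷ (1/4999) = 94981.

94981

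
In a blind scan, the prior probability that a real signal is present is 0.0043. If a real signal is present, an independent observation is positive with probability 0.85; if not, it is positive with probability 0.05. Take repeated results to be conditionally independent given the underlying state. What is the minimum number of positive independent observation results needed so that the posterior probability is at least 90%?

3

Prior odds = 0.0043/0.9957 = 43/9957.
Likelihood ratio of a positive = 0.85/0.05 = 17.
Target odds: 0.9 ÷ 0.1 = 9.
Need (43/9957) × 17ⁿ ≥ 9, i.e. 17ⁿ ≥ 89613/43.
17² = 289 falls short of 89613/43 but 17³ = 4913 reaches it, so n = 3.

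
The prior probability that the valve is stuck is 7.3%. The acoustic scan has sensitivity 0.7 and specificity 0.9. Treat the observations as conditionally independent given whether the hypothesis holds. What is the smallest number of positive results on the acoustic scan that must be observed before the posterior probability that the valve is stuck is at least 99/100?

4

Prior odds = 0.073/0.927 = 73/927.
False-positive rate = 1 − 0.9 = 0.1; likelihood ratio of a positive = 0.7/0.1 = 7.
Target posterior odds = 0.99/0.01 = 99.
Need (73/927) × 7ⁿ ≥ 99, i.e. 7ⁿ ≥ 91773/73.
7³ = 343 falls short of 91773/73 but 7⁴ = 2401 reaches it, so n = 4.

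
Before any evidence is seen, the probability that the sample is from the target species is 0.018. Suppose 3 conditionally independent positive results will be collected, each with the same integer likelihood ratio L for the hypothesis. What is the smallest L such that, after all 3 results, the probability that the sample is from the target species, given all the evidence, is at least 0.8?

Prior odds = 0.018/0.982 = 9/491.
Target odds = 0.8/0.2 = 4.
Need L³ ≥ 4 ÷ (9/491) = 1964/9.
6³ = 216 < 1964/9 ≤ 343 = 7³, so L = 7.

7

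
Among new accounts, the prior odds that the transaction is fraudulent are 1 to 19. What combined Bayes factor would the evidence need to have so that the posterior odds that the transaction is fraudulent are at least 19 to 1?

361

Prior odds = 1/19.
Target odds = 19.
Required Bayes factor = 19 ÷ (1/19) = 361.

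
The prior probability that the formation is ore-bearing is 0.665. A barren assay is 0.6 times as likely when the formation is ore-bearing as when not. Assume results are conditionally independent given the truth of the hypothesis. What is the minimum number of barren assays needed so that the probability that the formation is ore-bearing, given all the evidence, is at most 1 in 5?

Prior odds = 0.665/0.335 = 133/67.
Likelihood ratio per barren assay = 0.6.
Target posterior odds = 0.2/0.8 = 0.25.
Require 0.6ⁿ ≤ 0.25 ÷ (133/67) = 67/532.
0.6⁴ = 0.1296 is still above 67/532 but 0.6⁵ = 0.07776 is at or below it, so n = 5.

5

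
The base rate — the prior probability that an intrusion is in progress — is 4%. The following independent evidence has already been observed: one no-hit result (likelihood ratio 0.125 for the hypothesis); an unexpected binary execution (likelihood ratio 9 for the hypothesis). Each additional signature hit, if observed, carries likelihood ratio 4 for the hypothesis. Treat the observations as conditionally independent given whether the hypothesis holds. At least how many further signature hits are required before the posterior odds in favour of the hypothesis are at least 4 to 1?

Prior odds = 0.04/0.96 = 1/24.
Combined Bayes factor of the evidence already in hand = 0.125 × 9 = 1.125.
Odds after that evidence = (1/24) × 1.125 = 0.046875.
Target odds = 4.
Need 4ⁿ ≥ 4 ÷ 0.046875 = 256/3.
4³ = 64 falls short of 256/3 but 4⁴ = 256 reaches it, so n = 4.

4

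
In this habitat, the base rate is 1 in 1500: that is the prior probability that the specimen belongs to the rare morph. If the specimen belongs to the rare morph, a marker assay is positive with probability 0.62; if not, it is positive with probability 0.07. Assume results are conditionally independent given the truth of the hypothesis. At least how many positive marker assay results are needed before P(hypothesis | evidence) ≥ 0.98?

Prior odds: (1/1500) ÷ (1499/1500) = 1/1499.
Likelihood ratio of a positive = 0.62/0.07 = 62/7.
Target odds: 0.98 ÷ 0.02 = 49.
Require (62/7)ⁿ ≥ 49 ÷ (1/1499) = 73451.
(62/7)⁵ = 916132832/16807 falls short of 73451 but (62/7)⁶ ≈482794 reaches it, so n = 6.

6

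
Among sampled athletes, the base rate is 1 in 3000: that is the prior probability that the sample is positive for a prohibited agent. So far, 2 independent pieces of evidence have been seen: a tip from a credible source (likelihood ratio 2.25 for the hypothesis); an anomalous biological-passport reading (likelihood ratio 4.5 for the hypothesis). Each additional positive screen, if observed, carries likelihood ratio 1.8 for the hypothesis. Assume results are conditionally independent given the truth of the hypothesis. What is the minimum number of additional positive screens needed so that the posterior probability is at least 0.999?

Prior odds = (1/3000)/(2999/3000) = 1/2999.
Combined Bayes factor of the evidence already in hand = 2.25 × 4.5 = 10.125.
Odds after that evidence = (1/2999) × 10.125 = 81/23992.
Target odds = 0.999/0.001 = 999.
Need 1.8ⁿ ≥ 999 ÷ (81/23992) = 887704/3.
1.8²¹ ≈229468 falls short of 887704/3 but 1.8²² ≈413043 reaches it, so n = 22.

22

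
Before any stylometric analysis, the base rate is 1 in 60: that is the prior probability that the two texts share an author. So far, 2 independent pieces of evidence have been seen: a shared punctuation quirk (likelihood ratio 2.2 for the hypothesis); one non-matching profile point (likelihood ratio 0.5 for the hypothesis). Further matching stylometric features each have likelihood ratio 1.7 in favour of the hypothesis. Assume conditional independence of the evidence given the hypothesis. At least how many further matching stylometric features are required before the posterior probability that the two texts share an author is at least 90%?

Prior odds = (1/60)/(59/60) = 1/59.
Combined Bayes factor of the evidence already in hand = 2.2 × 0.5 = 1.1.
Odds after that evidence = (1/59) × 1.1 = 11/590.
Target odds = 0.9/0.1 = 9.
Need 1.7ⁿ ≥ 9 ÷ (11/590) = 5310/11.
1.7¹¹ ≈342.719 falls short of 5310/11 but 1.7¹² ≈582.622 reaches it, so n = 12.

12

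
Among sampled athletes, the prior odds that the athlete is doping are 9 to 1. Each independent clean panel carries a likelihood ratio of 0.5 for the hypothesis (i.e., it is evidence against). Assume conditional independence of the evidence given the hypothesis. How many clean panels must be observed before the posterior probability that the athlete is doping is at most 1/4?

Prior odds = 9.
Likelihood ratio per clean panel = 0.5.
Target odds: 0.25 ÷ 0.75 = 1/3.
Require 0.5ⁿ ≤ 1/3 ÷ 9 = 1/27.
0.5⁴ = 0.0625 is still above 1/27 but 0.5⁵ = 0.03125 is at or below it, so n = 5.

5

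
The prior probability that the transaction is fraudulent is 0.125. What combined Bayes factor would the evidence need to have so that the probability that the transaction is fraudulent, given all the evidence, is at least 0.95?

Prior odds = 0.125/0.875 = 1/7.
Target odds = 0.95/0.05 = 19.
Required Bayes factor = 19 ÷ (1/7) = 133.

133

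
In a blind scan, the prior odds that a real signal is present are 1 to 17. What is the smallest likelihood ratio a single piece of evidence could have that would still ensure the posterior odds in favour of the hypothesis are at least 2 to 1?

Prior odds = 1/17.
Target odds = 2.
Required Bayes factor = 2 ÷ (1/17) = 34.

34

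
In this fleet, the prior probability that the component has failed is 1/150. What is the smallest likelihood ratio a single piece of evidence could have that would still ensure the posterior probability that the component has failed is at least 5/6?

Prior odds = (1/150)/(149/150) = 1/149.
Target odds = (5/6)/(1/6) = 5.
Required Bayes factor = 5 ÷ (1/149) = 745.

745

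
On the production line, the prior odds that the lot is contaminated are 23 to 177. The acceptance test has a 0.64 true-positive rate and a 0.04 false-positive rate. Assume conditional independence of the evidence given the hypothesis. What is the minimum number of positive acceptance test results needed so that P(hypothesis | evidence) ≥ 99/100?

Prior odds = 23/177.
Likelihood ratio of a positive result = 0.64/0.04 = 16.
Target posterior odds = 0.99/0.01 = 99.
Need (23/177) × 16ⁿ ≥ 99, i.e. 16ⁿ ≥ 17523/23.
16² = 256 falls short of 17523/23 but 16³ = 4096 reaches it, so n = 3.

3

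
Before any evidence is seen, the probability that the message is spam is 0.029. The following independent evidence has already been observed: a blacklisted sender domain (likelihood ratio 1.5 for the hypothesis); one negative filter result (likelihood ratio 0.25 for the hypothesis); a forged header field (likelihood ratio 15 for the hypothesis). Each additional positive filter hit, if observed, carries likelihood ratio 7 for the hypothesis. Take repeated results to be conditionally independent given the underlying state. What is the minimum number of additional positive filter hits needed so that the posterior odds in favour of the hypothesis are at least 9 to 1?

3

Prior odds = 0.029/0.971 = 29/971.
Combined Bayes factor of the evidence already in hand = 1.5 × 0.25 × 15 = 5.625.
Odds after that evidence = (29/971) × 5.625 = 1305/7768.
Target odds = 9.
Need 7ⁿ ≥ 9 ÷ (1305/7768) = 7768/145.
7² = 49 falls short of 7768/145 but 7³ = 343 reaches it, so n = 3.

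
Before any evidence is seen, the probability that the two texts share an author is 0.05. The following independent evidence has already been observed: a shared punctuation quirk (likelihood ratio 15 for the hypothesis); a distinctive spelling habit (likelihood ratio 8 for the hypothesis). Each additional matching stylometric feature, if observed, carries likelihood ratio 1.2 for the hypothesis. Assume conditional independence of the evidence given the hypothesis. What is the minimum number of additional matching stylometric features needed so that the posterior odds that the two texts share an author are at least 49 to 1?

12

Prior odds = 0.05/0.95 = 1/19.
Combined Bayes factor of the evidence already in hand = 15 × 8 = 120.
Odds after that evidence = (1/19) × 120 = 120/19.
Target odds = 49.
Need 1.2ⁿ ≥ 49 ÷ (120/19) = 931/120.
1.2¹¹ = 362797056/48828125 falls short of 931/120 but 1.2¹² ≈8.9161 reaches it, so n = 12.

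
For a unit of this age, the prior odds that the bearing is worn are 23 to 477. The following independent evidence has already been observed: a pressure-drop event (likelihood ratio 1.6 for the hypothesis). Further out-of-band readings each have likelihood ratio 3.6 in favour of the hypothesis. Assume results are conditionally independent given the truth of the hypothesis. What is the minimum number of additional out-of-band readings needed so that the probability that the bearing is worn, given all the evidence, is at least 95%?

5

Prior odds = 23/477.
Bayes factor of the evidence already in hand = 1.6.
Odds after that evidence = (23/477) × 1.6 = 184/2385.
Target odds = 0.95/0.05 = 19.
Need 3.6ⁿ ≥ 19 ÷ (184/2385) = 45315/184.
3.6⁴ = 167.9616 falls short of 45315/184 but 3.6⁵ = 604.66176 reaches it, so n = 5.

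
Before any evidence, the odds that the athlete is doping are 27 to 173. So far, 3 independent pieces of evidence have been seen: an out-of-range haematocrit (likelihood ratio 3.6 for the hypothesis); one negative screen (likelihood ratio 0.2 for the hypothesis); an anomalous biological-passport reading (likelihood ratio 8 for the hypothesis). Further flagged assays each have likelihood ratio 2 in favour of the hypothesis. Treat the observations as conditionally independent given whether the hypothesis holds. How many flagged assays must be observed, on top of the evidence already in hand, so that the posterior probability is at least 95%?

5

Prior odds = 27/173.
Combined Bayes factor of the evidence already in hand = 3.6 × 0.2 × 8 = 5.76.
Odds after that evidence = (27/173) × 5.76 = 3888/4325.
Target odds = 0.95/0.05 = 19.
Need 2ⁿ ≥ 19 ÷ (3888/4325) = 82175/3888.
2⁴ = 16 falls short of 82175/3888 but 2⁵ = 32 reaches it, so n = 5.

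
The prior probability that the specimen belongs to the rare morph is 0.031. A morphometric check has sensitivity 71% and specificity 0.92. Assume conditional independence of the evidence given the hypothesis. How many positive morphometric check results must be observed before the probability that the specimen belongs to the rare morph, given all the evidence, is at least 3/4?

3

Prior odds = 0.031/0.969 = 31/969.
False-positive rate = 1 − 0.92 = 0.08; likelihood ratio of a positive = 0.71/0.08 = 8.875.
Target posterior odds = 0.75/0.25 = 3.
Need (31/969) × 8.875ⁿ ≥ 3, i.e. 8.875ⁿ ≥ 2907/31.
8.875² = 78.765625 falls short of 2907/31 but 8.875³ = 357911/512 reaches it, so n = 3.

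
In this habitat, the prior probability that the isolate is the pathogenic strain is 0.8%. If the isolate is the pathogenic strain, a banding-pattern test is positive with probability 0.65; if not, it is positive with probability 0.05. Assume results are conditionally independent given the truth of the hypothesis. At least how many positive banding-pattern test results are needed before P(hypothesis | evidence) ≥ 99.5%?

Prior odds = 0.008/0.992 = 1/124.
Likelihood ratio of a positive = 0.65/0.05 = 13.
Target posterior odds = 0.995/0.005 = 199.
Need (1/124) × 13ⁿ ≥ 199, i.e. 13ⁿ ≥ 24676.
13³ = 2197 falls short of 24676 but 13⁴ = 28561 reaches it, so n = 4.

4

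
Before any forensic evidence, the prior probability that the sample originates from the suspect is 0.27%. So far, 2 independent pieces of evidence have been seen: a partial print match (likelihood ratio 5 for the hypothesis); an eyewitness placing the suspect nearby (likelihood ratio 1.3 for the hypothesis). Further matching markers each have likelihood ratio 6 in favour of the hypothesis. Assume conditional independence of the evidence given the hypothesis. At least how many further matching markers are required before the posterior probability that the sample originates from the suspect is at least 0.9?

4

Prior odds = 0.0027/0.9973 = 27/9973.
Combined Bayes factor of the evidence already in hand = 5 × 1.3 = 6.5.
Odds after that evidence = (27/9973) × 6.5 = 351/19946.
Target odds = 0.9/0.1 = 9.
Need 6ⁿ ≥ 9 ÷ (351/19946) = 19946/39.
6³ = 216 falls short of 19946/39 but 6⁴ = 1296 reaches it, so n = 4.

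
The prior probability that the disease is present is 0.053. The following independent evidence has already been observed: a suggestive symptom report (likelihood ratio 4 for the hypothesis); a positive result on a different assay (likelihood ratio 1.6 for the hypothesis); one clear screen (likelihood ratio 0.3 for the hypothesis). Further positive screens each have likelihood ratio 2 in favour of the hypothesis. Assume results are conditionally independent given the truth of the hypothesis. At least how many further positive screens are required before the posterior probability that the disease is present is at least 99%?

10

Prior odds = 0.053/0.947 = 53/947.
Combined Bayes factor of the evidence already in hand = 4 × 1.6 × 0.3 = 1.92.
Odds after that evidence = (53/947) × 1.92 = 2544/23675.
Target odds = 0.99/0.01 = 99.
Need 2ⁿ ≥ 99 ÷ (2544/23675) = 781275/848.
2⁹ = 512 falls short of 781275/848 but 2¹⁰ = 1024 reaches it, so n = 10.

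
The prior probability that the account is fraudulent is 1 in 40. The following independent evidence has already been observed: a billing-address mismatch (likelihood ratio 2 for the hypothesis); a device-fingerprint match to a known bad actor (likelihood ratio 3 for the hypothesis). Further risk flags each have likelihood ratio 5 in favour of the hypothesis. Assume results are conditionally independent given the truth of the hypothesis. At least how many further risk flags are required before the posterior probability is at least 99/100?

5

Prior odds = 0.025/0.975 = 1/39.
Combined Bayes factor of the evidence already in hand = 2 × 3 = 6.
Odds after that evidence = (1/39) × 6 = 2/13.
Target odds = 0.99/0.01 = 99.
Need 5ⁿ ≥ 99 ÷ (2/13) = 643.5.
5⁴ = 625 falls short of 643.5 but 5⁵ = 3125 reaches it, so n = 5.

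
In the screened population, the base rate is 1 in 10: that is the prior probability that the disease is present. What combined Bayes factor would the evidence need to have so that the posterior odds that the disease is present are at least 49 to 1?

Prior odds = 0.1/0.9 = 1/9.
Target odds = 49.
Required Bayes factor = 49 ÷ (1/9) = 441.

441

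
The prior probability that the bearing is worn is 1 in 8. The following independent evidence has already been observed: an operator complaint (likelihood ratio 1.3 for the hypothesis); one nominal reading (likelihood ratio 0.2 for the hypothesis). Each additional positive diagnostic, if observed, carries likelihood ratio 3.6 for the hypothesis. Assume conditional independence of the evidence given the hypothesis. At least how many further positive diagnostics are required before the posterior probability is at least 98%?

6

Prior odds = 0.125/0.875 = 1/7.
Combined Bayes factor of the evidence already in hand = 1.3 × 0.2 = 0.26.
Odds after that evidence = (1/7) × 0.26 = 13/350.
Target odds = 0.98/0.02 = 49.
Need 3.6ⁿ ≥ 49 ÷ (13/350) = 17150/13.
3.6⁵ = 604.66176 falls short of 17150/13 but 3.6⁶ = 34012224/15625 reaches it, so n = 6.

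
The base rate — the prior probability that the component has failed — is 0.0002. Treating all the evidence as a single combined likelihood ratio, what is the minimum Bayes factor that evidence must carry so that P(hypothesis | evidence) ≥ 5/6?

24995

Prior odds = 0.0002/0.9998 = 1/4999.
Target odds = (5/6)/(1/6) = 5.
Required Bayes factor = 5 ÷ (1/4999) = 24995.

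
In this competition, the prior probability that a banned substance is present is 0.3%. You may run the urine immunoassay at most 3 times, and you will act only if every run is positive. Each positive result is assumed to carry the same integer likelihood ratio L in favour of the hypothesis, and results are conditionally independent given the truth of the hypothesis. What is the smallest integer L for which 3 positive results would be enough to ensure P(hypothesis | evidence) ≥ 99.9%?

70

Prior odds = 0.003/0.997 = 3/997.
Target odds = 0.999/0.001 = 999.
Need L³ ≥ 999 ÷ (3/997) = 332001.
69³ = 328509 < 332001 ≤ 343000 = 70³, so L = 70.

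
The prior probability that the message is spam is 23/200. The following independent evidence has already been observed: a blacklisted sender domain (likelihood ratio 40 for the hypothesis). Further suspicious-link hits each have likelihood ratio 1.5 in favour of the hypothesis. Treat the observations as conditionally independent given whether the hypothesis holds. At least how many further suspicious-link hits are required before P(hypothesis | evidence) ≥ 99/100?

Prior odds = 0.115/0.885 = 23/177.
Bayes factor of the evidence already in hand = 40.
Odds after that evidence = (23/177) × 40 = 920/177.
Target odds = 0.99/0.01 = 99.
Need 1.5ⁿ ≥ 99 ÷ (920/177) = 17523/920.
1.5⁷ = 17.0859375 falls short of 17523/920 but 1.5⁸ = 25.62890625 reaches it, so n = 8.

8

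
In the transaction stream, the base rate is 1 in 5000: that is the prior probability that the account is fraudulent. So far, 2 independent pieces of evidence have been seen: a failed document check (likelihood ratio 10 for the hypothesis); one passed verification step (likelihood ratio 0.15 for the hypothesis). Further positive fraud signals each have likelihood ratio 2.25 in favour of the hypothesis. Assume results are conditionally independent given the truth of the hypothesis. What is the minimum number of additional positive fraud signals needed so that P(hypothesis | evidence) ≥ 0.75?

Prior odds = 0.0002/0.9998 = 1/4999.
Combined Bayes factor of the evidence already in hand = 10 × 0.15 = 1.5.
Odds after that evidence = (1/4999) × 1.5 = 3/9998.
Target odds = 0.75/0.25 = 3.
Need 2.25ⁿ ≥ 3 ÷ (3/9998) = 9998.
2.25¹¹ ≈7481.83 falls short of 9998 but 2.25¹² ≈16834.1 reaches it, so n = 12.

12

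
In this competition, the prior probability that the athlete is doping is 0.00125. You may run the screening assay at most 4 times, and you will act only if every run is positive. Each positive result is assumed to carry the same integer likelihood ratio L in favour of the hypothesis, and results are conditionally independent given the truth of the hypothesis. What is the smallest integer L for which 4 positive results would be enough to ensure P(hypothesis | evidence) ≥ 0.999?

Prior odds = 0.00125/0.99875 = 1/799.
Target odds = 0.999/0.001 = 999.
Need L⁴ ≥ 999 ÷ (1/799) = 798201.
29⁴ = 707281 < 798201 ≤ 810000 = 30⁴, so L = 30.

30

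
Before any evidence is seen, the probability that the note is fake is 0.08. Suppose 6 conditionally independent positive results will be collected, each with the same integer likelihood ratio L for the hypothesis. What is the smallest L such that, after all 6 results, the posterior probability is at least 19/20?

3

Prior odds = 0.08/0.92 = 2/23.
Target odds = 0.95/0.05 = 19.
Need L⁶ ≥ 19 ÷ (2/23) = 218.5.
2⁶ = 64 < 218.5 ≤ 729 = 3⁶, so L = 3.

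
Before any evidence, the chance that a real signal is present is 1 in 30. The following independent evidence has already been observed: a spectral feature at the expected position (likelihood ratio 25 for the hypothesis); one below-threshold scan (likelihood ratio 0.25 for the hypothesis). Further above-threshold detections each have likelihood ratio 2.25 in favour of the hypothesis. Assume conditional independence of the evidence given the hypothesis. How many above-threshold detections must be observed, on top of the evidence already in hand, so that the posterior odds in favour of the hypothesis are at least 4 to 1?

Prior odds = (1/30)/(29/30) = 1/29.
Combined Bayes factor of the evidence already in hand = 25 × 0.25 = 6.25.
Odds after that evidence = (1/29) × 6.25 = 25/116.
Target odds = 4.
Need 2.25ⁿ ≥ 4 ÷ (25/116) = 18.56.
2.25³ = 11.390625 falls short of 18.56 but 2.25⁴ = 25.62890625 reaches it, so n = 4.

4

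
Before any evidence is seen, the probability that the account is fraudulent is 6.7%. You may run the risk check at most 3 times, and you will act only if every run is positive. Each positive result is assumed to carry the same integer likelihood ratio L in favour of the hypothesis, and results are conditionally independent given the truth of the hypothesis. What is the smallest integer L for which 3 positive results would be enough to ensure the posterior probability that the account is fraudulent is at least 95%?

7

Prior odds = 0.067/0.933 = 67/933.
Target odds = 0.95/0.05 = 19.
Need L³ ≥ 19 ÷ (67/933) = 17727/67.
6³ = 216 < 17727/67 ≤ 343 = 7³, so L = 7.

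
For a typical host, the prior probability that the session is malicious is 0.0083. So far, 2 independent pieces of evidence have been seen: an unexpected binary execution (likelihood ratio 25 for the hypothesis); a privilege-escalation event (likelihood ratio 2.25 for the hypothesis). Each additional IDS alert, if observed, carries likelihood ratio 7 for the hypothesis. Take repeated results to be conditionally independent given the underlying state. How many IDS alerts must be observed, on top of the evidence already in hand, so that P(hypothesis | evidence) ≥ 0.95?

2

Prior odds = 0.0083/0.9917 = 83/9917.
Combined Bayes factor of the evidence already in hand = 25 × 2.25 = 56.25.
Odds after that evidence = (83/9917) × 56.25 = 18675/39668.
Target odds = 0.95/0.05 = 19.
Need 7ⁿ ≥ 19 ÷ (18675/39668) = 753692/18675.
7¹ = 7 falls short of 753692/18675 but 7² = 49 reaches it, so n = 2.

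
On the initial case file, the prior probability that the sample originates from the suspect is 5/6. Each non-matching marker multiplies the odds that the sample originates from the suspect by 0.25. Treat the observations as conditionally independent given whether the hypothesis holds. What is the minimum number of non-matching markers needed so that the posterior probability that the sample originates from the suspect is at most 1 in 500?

Prior odds: (5/6) ÷ (1/6) = 5.
Likelihood ratio per non-matching marker = 0.25.
Target posterior odds = 0.002/0.998 = 1/499.
Require 0.25ⁿ ≤ 1/499 ÷ 5 = 1/2495.
0.25⁵ = 1/1024 is still above 1/2495 but 0.25⁶ = 1/4096 is at or below it, so n = 6.

6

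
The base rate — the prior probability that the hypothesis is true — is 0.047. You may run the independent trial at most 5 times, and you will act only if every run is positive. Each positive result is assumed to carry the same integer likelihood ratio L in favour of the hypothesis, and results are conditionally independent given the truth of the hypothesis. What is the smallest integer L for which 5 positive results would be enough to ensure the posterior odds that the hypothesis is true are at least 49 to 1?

Prior odds = 0.047/0.953 = 47/953.
Target odds = 49.
Need L⁵ ≥ 49 ÷ (47/953) = 46697/47.
3⁵ = 243 < 46697/47 ≤ 1024 = 4⁵, so L = 4.

4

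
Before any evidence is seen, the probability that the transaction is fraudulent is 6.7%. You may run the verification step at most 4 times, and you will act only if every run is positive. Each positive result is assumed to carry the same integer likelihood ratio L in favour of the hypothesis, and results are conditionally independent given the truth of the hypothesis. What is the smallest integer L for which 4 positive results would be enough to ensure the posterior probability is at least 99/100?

7

Prior odds = 0.067/0.933 = 67/933.
Target odds = 0.99/0.01 = 99.
Need L⁴ ≥ 99 ÷ (67/933) = 92367/67.
6⁴ = 1296 < 92367/67 ≤ 2401 = 7⁴, so L = 7.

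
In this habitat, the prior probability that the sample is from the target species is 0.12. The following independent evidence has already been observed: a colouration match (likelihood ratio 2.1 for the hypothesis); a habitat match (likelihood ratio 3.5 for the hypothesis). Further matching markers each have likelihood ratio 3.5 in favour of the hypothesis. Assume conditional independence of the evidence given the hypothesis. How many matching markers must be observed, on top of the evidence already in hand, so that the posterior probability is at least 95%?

3

Prior odds = 0.12/0.88 = 3/22.
Combined Bayes factor of the evidence already in hand = 2.1 × 3.5 = 7.35.
Odds after that evidence = (3/22) × 7.35 = 441/440.
Target odds = 0.95/0.05 = 19.
Need 3.5ⁿ ≥ 19 ÷ (441/440) = 8360/441.
3.5² = 12.25 falls short of 8360/441 but 3.5³ = 42.875 reaches it, so n = 3.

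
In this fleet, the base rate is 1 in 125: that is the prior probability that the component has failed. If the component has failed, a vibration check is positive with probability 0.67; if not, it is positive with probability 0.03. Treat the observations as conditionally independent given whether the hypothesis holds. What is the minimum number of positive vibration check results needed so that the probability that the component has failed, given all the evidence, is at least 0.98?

3

Prior odds = 0.008/0.992 = 1/124.
Likelihood ratio of a positive = 0.67/0.03 = 67/3.
Target odds: 0.98 ÷ 0.02 = 49.
Require (67/3)ⁿ ≥ 49 ÷ (1/124) = 6076.
(67/3)² = 4489/9 falls short of 6076 but (67/3)³ = 300763/27 reaches it, so n = 3.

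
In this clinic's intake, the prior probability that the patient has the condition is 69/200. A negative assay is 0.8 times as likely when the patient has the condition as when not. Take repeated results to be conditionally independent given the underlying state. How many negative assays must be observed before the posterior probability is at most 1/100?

Prior odds: 0.345 ÷ 0.655 = 69/131.
Likelihood ratio per negative assay = 0.8.
Target odds: 0.01 ÷ 0.99 = 1/99.
Need (69/131) × 0.8ⁿ ≤ 1/99, i.e. 0.8ⁿ ≤ 131/6831.
0.8¹⁷ ≈0.022518 is still above 131/6831 but 0.8¹⁸ ≈0.0180144 is at or below it, so n = 18.

18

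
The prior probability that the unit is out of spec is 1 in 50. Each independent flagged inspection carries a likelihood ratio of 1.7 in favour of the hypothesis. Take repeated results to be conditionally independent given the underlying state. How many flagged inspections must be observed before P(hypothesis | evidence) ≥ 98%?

Prior odds = 0.02/0.98 = 1/49.
Likelihood ratio per flagged inspection = 1.7.
Target posterior odds = 0.98/0.02 = 49.
Require 1.7ⁿ ≥ 49 ÷ (1/49) = 2401.
1.7¹⁴ ≈1683.78 falls short of 2401 but 1.7¹⁵ ≈2862.42 reaches it, so n = 15.

15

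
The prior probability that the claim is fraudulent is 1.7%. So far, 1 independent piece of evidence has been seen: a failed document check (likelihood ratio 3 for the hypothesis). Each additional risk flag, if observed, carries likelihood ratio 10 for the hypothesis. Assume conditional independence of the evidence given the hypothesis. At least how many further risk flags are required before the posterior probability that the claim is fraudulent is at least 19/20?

Prior odds = 0.017/0.983 = 17/983.
Bayes factor of the evidence already in hand = 3.
Odds after that evidence = (17/983) × 3 = 51/983.
Target odds = 0.95/0.05 = 19.
Need 10ⁿ ≥ 19 ÷ (51/983) = 18677/51.
10² = 100 falls short of 18677/51 but 10³ = 1000 reaches it, so n = 3.

3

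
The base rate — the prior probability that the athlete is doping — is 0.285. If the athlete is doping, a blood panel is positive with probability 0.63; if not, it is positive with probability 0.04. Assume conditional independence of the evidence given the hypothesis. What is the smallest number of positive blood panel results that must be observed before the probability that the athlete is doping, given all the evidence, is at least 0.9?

Prior odds = 0.285/0.715 = 57/143.
Likelihood ratio of a positive = 0.63/0.04 = 15.75.
Target posterior odds = 0.9/0.1 = 9.
Require 15.75ⁿ ≥ 9 ÷ (57/143) = 429/19.
15.75¹ = 15.75 falls short of 429/19 but 15.75² = 248.0625 reaches it, so n = 2.

2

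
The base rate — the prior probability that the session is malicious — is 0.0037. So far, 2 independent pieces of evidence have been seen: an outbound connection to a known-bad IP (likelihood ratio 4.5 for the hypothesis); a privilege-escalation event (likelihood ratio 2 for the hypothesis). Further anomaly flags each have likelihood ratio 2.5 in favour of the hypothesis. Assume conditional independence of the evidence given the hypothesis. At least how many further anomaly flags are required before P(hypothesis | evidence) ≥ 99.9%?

Prior odds = 0.0037/0.9963 = 37/9963.
Combined Bayes factor of the evidence already in hand = 4.5 × 2 = 9.
Odds after that evidence = (37/9963) × 9 = 37/1107.
Target odds = 0.999/0.001 = 999.
Need 2.5ⁿ ≥ 999 ÷ (37/1107) = 29889.
2.5¹¹ = 48828125/2048 falls short of 29889 but 2.5¹² = 244140625/4096 reaches it, so n = 12.

12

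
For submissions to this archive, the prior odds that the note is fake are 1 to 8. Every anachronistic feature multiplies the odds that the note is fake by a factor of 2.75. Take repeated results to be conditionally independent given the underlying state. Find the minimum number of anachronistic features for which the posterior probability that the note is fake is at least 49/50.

6

Prior odds = 0.125.
Likelihood ratio per anachronistic feature = 2.75.
Target odds: 0.98 ÷ 0.02 = 49.
Need 0.125 × 2.75ⁿ ≥ 49, i.e. 2.75ⁿ ≥ 392.
2.75⁵ = 161051/1024 falls short of 392 but 2.75⁶ = 1771561/4096 reaches it, so n = 6.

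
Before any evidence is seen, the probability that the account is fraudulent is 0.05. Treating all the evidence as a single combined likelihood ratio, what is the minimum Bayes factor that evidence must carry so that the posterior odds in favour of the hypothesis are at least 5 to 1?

Prior odds = 0.05/0.95 = 1/19.
Target odds = 5.
Required Bayes factor = 5 ÷ (1/19) = 95.

95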